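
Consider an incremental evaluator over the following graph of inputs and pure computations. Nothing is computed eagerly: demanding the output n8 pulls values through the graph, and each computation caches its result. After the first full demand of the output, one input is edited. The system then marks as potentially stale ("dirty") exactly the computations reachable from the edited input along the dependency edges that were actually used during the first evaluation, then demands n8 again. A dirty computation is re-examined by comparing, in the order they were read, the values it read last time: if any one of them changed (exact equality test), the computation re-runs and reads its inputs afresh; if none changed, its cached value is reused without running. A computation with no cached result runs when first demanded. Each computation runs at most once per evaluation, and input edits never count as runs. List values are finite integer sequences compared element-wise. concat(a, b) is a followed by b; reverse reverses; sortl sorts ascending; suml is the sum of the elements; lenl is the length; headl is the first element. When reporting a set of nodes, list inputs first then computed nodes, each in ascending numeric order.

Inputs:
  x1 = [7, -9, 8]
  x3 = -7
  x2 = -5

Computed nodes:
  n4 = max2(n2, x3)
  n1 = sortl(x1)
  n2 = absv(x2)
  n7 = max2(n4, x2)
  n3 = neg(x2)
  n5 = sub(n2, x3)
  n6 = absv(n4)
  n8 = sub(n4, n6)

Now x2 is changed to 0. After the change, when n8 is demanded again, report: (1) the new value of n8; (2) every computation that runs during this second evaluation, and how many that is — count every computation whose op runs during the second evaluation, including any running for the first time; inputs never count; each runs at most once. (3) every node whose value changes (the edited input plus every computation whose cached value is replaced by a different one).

n8 now evaluates to 0.
Run set: n2, n4, n6, n8 (4 run).
Changed values: x2, n2, n4, n6.

Initial pass — values computed on the first demand:
  n2 = absv(-5) = 5
  n4 = max2(5, -7) = 5
  n6 = absv(5) = 5
  n8 = sub(5, 5) = 0

Second demand — change propagation:
  n2: re-runs because x2 -5->0; new result 0.
  n4: re-runs because n2 5->0; new result 0.
  n6: re-runs because n4 5->0; new result 0.
  n8: re-runs because n4 5->0; n6 5->0; new result 0 (unchanged).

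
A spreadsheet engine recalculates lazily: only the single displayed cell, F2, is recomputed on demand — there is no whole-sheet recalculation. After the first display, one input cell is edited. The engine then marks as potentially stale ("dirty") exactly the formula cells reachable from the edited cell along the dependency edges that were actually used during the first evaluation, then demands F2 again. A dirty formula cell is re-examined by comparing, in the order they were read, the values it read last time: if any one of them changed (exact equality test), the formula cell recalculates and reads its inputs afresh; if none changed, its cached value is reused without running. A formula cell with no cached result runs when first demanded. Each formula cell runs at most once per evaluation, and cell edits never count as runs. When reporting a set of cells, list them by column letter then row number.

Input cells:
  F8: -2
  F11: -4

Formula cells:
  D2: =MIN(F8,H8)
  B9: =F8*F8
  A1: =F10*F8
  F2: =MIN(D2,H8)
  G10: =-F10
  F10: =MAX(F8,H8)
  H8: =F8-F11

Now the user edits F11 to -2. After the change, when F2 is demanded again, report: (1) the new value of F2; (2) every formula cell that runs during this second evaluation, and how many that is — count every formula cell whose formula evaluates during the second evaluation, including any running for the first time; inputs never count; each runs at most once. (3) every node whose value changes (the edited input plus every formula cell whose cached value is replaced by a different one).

First evaluation (everything demanded from the output):
  H8 = -2 - -4 = 2
  D2 = MIN(-2, 2) = -2
  F2 = MIN(-2, 2) = -2

Propagation after the edit:
  H8: runs — F11 -4->-2; result 0.
  D2: runs — H8 2->0; result -2 (same value as before).
  F2: runs — H8 2->0; result -2 (same value as before).

New value of F2: -2.
Formula cells that run: D2, F2, H8 — 3 in total.
Values that change: F11, H8.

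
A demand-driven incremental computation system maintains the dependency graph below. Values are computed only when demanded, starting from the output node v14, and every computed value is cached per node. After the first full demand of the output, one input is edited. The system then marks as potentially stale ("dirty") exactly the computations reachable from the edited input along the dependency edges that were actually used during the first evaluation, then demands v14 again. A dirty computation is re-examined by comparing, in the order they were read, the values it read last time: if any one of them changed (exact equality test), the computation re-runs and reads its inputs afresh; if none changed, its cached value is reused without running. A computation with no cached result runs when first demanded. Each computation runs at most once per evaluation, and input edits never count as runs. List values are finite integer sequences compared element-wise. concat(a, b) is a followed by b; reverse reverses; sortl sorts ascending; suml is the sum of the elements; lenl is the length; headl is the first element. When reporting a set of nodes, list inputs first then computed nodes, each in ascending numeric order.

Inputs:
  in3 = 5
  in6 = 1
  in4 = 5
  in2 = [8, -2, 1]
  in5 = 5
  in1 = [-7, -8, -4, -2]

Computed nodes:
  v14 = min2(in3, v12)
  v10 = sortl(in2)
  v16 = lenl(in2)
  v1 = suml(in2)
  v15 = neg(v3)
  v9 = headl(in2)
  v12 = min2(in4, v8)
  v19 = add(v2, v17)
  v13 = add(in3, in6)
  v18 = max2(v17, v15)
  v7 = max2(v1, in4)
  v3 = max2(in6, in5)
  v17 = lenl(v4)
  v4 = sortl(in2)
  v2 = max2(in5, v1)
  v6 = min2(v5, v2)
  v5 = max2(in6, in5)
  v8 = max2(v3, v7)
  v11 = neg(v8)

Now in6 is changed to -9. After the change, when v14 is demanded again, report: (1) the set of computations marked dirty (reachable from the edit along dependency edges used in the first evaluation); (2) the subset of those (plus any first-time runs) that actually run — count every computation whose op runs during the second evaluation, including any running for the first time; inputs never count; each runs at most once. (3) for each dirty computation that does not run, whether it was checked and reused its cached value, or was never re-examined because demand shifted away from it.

Marked dirty: v3, v8, v12, v14.
Computations that run: v3 — 1 in total.
Checked but reused from cache: v8, v12, v14.
Key observation: the change is absorbed at v3 — it re-runs but produces the same value, and the output's value is unchanged.

First evaluation (everything demanded from the output):
  v1 = suml([8, -2, 1]) = 7
  v3 = max2(1, 5) = 5
  v7 = max2(7, 5) = 7
  v8 = max2(5, 7) = 7
  v12 = min2(5, 7) = 5
  v14 = min2(5, 5) = 5

Propagation after the edit:
  v3: runs — in6 1->-9; result 5 (same value as before).
  v8: checked — values it read are unchanged (v3 unchanged, v7 unchanged); reused cached 7 without running.
  v12: checked — values it read are unchanged (in4 unchanged, v8 unchanged); reused cached 5 without running.
  v14: checked — values it read are unchanged (in3 unchanged, v12 unchanged); reused cached 5 without running.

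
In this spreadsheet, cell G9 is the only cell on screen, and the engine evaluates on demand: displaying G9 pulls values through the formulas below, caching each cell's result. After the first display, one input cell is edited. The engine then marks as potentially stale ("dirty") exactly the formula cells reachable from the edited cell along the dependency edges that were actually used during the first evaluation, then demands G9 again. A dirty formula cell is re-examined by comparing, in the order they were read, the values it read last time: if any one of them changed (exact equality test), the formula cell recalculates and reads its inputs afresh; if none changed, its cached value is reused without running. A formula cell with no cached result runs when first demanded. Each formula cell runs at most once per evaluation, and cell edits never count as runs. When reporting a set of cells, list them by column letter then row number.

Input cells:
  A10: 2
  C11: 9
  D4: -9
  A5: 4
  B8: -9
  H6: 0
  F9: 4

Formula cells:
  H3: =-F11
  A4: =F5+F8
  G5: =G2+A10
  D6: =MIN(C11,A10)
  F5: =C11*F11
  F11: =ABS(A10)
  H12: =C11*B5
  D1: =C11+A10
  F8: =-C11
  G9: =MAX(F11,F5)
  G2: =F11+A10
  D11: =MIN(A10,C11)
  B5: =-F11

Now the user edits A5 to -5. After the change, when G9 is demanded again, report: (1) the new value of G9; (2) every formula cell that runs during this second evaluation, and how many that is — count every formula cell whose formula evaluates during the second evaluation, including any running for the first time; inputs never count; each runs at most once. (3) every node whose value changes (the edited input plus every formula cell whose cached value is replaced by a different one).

G9 now evaluates to 18.
Run set: none (0 run).
Changed values: A5.
The important point: nothing the output needs ever reads A5, so the edit is invisible to it.

Initial pass — values computed on the first demand:
  F11 = ABS(2) = 2
  F5 = 9 * 2 = 18
  G9 = MAX(2, 18) = 18

Second demand — change propagation:
  no demanded computation ever read A5, so the edit dirties nothing and nothing runs.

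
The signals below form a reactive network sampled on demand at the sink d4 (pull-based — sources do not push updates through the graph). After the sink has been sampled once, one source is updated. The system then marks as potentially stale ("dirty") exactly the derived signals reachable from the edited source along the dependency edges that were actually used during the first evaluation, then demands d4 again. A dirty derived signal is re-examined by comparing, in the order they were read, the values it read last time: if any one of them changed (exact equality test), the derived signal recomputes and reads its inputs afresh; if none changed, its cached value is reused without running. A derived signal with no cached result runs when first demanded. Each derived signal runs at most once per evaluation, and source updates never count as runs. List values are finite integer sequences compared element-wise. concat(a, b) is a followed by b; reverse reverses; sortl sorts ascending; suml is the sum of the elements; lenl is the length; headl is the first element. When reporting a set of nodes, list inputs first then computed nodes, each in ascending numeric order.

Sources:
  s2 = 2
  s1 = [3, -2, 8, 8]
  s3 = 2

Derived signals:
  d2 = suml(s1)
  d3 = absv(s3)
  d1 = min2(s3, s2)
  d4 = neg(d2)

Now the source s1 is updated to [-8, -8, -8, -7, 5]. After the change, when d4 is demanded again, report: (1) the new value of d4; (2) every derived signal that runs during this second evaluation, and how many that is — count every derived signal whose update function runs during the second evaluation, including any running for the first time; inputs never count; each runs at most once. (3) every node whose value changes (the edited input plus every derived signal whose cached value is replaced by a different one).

d4 now evaluates to 26.
Run set: d2, d4 (2 run).
Changed values: s1, d2, d4.

Initial pass — values computed on the first demand:
  d2 = suml([3, -2, 8, 8]) = 17
  d4 = neg(17) = -17

Second demand — change propagation:
  d2: re-runs because s1 [3, -2, 8, 8]->[-8, -8, -8, -7, 5]; new result -26.
  d4: re-runs because d2 17->-26; new result 26.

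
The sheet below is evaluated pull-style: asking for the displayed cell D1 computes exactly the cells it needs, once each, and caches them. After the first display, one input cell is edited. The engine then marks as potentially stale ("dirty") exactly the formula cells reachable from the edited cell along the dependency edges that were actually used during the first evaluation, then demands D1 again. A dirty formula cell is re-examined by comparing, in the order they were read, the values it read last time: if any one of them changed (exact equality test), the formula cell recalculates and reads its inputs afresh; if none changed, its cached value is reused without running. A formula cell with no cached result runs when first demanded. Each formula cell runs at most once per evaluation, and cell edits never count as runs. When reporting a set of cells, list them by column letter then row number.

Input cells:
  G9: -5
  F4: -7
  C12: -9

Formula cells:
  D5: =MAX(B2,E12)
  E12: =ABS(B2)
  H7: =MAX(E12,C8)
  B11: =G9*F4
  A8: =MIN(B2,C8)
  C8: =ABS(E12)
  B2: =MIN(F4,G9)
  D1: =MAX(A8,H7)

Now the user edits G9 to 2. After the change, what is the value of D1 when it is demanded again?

Demanding D1 again yields 7.
Note the absorption at B2: it re-runs yet its value is the same, leaving the output's value untouched.

First demand of the output computes:
  B2 = MIN(-7, -5) = -7
  E12 = ABS(-7) = 7
  C8 = ABS(7) = 7
  A8 = MIN(-7, 7) = -7
  H7 = MAX(7, 7) = 7
  D1 = MAX(-7, 7) = 7

After the edit, cleaning proceeds:
  B2: a read changed (G9 -5->2) — executes, giving -7 — identical to its old value.
  E12: dirty, but its reads are unchanged (B2 unchanged); cached 7 stands.
  C8: dirty, but its reads are unchanged (E12 unchanged); cached 7 stands.
  A8: dirty, but its reads are unchanged (B2 unchanged, C8 unchanged); cached -7 stands.
  H7: dirty, but its reads are unchanged (E12 unchanged, C8 unchanged); cached 7 stands.
  D1: dirty, but its reads are unchanged (A8 unchanged, H7 unchanged); cached 7 stands.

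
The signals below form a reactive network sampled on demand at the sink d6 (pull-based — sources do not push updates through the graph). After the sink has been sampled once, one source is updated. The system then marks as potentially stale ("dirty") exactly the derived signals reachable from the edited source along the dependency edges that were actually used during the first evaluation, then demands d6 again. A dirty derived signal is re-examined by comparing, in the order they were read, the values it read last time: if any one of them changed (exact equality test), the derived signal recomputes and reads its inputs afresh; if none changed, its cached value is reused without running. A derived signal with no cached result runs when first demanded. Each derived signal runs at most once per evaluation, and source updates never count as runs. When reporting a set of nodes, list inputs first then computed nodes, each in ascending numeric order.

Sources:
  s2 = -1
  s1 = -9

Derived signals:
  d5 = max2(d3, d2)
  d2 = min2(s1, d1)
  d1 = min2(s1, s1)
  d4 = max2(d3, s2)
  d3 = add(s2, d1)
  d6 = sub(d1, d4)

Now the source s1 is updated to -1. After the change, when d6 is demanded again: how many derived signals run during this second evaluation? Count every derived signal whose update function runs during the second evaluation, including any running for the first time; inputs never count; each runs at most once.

Run set: d1, d3, d4, d6 (4 run).

Initial pass — values computed on the first demand:
  d1 = min2(-9, -9) = -9
  d3 = add(-1, -9) = -10
  d4 = max2(-10, -1) = -1
  d6 = sub(-9, -1) = -8

Second demand — change propagation:
  d1: re-runs because s1 -9->-1; s1 -9->-1; new result -1.
  d3: re-runs because d1 -9->-1; new result -2.
  d4: re-runs because d3 -10->-2; new result -1 (unchanged).
  d6: re-runs because d1 -9->-1; new result 0.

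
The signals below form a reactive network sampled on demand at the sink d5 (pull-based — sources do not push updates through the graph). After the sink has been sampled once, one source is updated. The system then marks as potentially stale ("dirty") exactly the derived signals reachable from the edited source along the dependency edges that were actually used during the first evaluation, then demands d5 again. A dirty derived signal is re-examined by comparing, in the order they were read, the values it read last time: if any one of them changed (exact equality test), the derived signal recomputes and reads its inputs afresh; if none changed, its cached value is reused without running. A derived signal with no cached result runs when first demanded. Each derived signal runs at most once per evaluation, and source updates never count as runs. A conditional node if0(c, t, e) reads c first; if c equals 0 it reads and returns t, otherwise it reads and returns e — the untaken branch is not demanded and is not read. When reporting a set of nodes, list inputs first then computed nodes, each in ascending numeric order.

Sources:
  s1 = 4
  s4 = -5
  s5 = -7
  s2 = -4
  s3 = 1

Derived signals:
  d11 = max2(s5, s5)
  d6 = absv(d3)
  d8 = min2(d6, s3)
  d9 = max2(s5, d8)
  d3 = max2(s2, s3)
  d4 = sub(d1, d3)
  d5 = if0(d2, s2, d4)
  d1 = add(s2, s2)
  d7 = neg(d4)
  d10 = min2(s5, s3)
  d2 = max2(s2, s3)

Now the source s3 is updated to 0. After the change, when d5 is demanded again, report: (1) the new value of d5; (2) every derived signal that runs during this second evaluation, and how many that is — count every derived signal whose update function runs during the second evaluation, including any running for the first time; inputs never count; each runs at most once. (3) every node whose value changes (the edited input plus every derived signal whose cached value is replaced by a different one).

Initial pass — values computed on the first demand:
  d1 = add(-4, -4) = -8
  d2 = max2(-4, 1) = 1
  d3 = max2(-4, 1) = 1
  d4 = sub(-8, 1) = -9
  d5 = if0(d2=1 -> else branch d4) = -9

Second demand — change propagation:
  d2: re-runs because s3 1->0; new result 0.
  d3: dirty yet unreached — the second evaluation never asks for it.
  d4: dirty yet unreached — the second evaluation never asks for it.
  d5: re-runs because d2 1->0; new result -4.

The important point: the flipped condition redirects demand; d3, d4 are left stale, never re-checked.

d5 now evaluates to -4.
Run set: d2, d5 (2 run).
Changed values: s3, d2, d5.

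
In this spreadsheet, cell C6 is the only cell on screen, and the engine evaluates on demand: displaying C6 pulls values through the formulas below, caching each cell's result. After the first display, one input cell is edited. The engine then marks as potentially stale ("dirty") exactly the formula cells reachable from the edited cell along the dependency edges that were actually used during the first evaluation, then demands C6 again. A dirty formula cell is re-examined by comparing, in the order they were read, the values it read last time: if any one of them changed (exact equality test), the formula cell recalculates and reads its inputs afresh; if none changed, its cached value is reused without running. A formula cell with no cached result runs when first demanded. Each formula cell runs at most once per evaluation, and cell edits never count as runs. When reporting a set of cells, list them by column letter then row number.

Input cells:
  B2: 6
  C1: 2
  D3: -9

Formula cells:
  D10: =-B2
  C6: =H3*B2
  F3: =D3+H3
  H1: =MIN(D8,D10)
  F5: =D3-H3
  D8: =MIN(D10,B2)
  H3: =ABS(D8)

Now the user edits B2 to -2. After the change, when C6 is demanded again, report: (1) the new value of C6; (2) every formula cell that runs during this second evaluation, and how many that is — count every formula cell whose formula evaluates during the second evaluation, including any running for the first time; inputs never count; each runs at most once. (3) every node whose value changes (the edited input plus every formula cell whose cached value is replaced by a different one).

C6 now evaluates to -4.
Run set: C6, D8, D10, H3 (4 run).
Changed values: B2, C6, D8, D10, H3.

Initial pass — values computed on the first demand:
  D10 = -(6) = -6
  D8 = MIN(-6, 6) = -6
  H3 = ABS(-6) = 6
  C6 = 6 * 6 = 36

Second demand — change propagation:
  D10: re-runs because B2 6->-2; new result 2.
  D8: re-runs because D10 -6->2; B2 6->-2; new result -2.
  H3: re-runs because D8 -6->-2; new result 2.
  C6: re-runs because H3 6->2; B2 6->-2; new result -4.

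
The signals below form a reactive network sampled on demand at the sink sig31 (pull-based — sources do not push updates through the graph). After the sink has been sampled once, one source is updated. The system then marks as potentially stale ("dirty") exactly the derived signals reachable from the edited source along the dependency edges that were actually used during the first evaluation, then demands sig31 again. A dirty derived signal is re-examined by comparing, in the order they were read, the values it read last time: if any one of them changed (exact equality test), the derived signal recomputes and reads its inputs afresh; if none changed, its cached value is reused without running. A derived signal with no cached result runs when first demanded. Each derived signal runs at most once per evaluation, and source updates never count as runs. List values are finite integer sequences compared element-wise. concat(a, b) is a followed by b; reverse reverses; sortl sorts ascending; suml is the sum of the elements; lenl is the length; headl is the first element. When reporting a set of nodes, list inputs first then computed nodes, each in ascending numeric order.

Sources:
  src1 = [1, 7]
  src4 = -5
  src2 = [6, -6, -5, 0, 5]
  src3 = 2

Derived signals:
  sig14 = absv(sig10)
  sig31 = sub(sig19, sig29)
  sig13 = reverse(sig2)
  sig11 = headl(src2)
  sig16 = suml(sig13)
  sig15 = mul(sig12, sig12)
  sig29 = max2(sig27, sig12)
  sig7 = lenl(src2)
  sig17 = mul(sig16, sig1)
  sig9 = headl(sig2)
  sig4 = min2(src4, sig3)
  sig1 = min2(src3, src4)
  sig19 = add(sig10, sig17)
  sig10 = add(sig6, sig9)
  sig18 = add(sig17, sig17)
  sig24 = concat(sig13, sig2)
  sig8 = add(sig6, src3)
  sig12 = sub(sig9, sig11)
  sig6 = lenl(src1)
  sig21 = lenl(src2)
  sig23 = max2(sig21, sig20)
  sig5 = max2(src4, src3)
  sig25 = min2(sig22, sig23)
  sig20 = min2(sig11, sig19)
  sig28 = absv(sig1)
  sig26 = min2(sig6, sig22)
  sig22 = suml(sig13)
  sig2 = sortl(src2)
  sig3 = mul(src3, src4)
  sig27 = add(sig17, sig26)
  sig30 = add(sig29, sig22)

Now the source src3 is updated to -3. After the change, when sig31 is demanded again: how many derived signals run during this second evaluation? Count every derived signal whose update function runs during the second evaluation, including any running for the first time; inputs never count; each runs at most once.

Initial pass — values computed on the first demand:
  sig1 = min2(2, -5) = -5
  sig2 = sortl([6, -6, -5, 0, 5]) = [-6, -5, 0, 5, 6]
  sig6 = lenl([1, 7]) = 2
  sig9 = headl([-6, -5, 0, 5, 6]) = -6
  sig10 = add(2, -6) = -4
  sig11 = headl([6, -6, -5, 0, 5]) = 6
  sig12 = sub(-6, 6) = -12
  sig13 = reverse([-6, -5, 0, 5, 6]) = [6, 5, 0, -5, -6]
  sig16 = suml([6, 5, 0, -5, -6]) = 0
  sig17 = mul(0, -5) = 0
  sig19 = add(-4, 0) = -4
  sig22 = suml([6, 5, 0, -5, -6]) = 0
  sig26 = min2(2, 0) = 0
  sig27 = add(0, 0) = 0
  sig29 = max2(0, -12) = 0
  sig31 = sub(-4, 0) = -4

Second demand — change propagation:
  sig1: re-runs because src3 2->-3; new result -5 (unchanged).
  sig17: re-examined; everything it read last time is the same (sig16 unchanged, sig1 unchanged) — cache 0 kept, no run.
  sig19: re-examined; everything it read last time is the same (sig10 unchanged, sig17 unchanged) — cache -4 kept, no run.
  sig27: re-examined; everything it read last time is the same (sig17 unchanged, sig26 unchanged) — cache 0 kept, no run.
  sig29: re-examined; everything it read last time is the same (sig27 unchanged, sig12 unchanged) — cache 0 kept, no run.
  sig31: re-examined; everything it read last time is the same (sig19 unchanged, sig29 unchanged) — cache -4 kept, no run.

The important point: sig1 recomputes to an identical value, and the output ends up unchanged.

Run set: sig1 (1 run).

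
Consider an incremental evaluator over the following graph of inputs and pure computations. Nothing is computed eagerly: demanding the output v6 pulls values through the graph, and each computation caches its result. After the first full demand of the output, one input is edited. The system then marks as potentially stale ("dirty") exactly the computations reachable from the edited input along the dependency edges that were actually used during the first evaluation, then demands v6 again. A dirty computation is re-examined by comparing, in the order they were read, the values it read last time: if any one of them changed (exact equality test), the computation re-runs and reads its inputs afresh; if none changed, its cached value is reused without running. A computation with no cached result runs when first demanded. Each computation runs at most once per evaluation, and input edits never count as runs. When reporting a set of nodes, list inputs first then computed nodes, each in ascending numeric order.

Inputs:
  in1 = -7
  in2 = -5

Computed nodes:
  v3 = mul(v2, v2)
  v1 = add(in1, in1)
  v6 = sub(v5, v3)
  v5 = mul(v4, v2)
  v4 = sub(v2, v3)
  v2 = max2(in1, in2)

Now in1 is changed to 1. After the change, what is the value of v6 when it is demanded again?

Initial pass — values computed on the first demand:
  v2 = max2(-7, -5) = -5
  v3 = mul(-5, -5) = 25
  v4 = sub(-5, 25) = -30
  v5 = mul(-30, -5) = 150
  v6 = sub(150, 25) = 125

Second demand — change propagation:
  v2: re-runs because in1 -7->1; new result 1.
  v3: re-runs because v2 -5->1; v2 -5->1; new result 1.
  v4: re-runs because v2 -5->1; v3 25->1; new result 0.
  v5: re-runs because v4 -30->0; v2 -5->1; new result 0.
  v6: re-runs because v5 150->0; v3 25->1; new result -1.

v6 now evaluates to -1.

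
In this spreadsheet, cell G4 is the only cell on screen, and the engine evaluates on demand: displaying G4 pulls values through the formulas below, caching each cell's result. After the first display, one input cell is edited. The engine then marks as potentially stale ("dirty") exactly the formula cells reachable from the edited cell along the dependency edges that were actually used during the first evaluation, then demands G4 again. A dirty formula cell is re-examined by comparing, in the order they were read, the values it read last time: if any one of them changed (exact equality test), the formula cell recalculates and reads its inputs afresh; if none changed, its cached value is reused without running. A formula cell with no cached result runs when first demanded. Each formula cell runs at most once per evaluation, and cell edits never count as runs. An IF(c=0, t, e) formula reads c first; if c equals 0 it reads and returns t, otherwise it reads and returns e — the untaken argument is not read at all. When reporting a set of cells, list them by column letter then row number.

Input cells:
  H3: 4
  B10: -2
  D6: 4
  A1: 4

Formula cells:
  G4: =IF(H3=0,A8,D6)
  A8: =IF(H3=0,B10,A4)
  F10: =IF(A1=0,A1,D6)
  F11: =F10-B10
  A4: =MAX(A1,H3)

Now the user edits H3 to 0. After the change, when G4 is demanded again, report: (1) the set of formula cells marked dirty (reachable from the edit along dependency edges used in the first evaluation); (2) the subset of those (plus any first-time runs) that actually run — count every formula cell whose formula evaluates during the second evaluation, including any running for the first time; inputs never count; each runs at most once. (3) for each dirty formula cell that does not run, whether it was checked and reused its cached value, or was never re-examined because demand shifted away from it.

Initial pass — values computed on the first demand:
  G4 = IF(H3=0: H3=4 -> else branch D6) = 4

Second demand — change propagation:
  A8: newly demanded (no cache) — executes and yields -2.
  G4: re-runs because H3 4->0; new result -2.

The important point: the flipped condition pulls in fresh nodes; A8 runs for the first time.

Dirty set: G4.
Run set: A8, G4 (2 run).
All dirty formula cells ended up running.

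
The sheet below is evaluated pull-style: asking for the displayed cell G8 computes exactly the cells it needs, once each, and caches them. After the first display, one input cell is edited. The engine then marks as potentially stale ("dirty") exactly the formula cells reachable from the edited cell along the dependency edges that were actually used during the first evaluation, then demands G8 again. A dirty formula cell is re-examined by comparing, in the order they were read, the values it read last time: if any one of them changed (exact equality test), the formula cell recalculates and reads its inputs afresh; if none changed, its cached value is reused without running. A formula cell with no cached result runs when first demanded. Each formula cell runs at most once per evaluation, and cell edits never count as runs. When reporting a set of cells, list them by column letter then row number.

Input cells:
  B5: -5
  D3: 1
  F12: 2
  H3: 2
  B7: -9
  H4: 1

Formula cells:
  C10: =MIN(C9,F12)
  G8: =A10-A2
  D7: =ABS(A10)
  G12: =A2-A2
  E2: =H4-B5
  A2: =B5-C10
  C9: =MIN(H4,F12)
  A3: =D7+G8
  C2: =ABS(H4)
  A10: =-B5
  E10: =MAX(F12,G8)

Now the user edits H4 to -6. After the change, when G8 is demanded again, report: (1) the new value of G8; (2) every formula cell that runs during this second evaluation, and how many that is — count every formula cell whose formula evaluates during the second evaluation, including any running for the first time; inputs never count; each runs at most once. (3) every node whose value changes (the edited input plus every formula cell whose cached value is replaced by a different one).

First demand of the output computes:
  A10 = -(-5) = 5
  C9 = MIN(1, 2) = 1
  C10 = MIN(1, 2) = 1
  A2 = -5 - 1 = -6
  G8 = 5 - -6 = 11

After the edit, cleaning proceeds:
  C9: a read changed (H4 1->-6) — executes, giving -6.
  C10: a read changed (C9 1->-6) — executes, giving -6.
  A2: a read changed (C10 1->-6) — executes, giving 1.
  G8: a read changed (A2 -6->1) — executes, giving 4.

Demanding G8 again yields 4.
4 formula cells run: A2, C9, C10, G8.
The nodes whose values change: A2, C9, C10, G8, H4.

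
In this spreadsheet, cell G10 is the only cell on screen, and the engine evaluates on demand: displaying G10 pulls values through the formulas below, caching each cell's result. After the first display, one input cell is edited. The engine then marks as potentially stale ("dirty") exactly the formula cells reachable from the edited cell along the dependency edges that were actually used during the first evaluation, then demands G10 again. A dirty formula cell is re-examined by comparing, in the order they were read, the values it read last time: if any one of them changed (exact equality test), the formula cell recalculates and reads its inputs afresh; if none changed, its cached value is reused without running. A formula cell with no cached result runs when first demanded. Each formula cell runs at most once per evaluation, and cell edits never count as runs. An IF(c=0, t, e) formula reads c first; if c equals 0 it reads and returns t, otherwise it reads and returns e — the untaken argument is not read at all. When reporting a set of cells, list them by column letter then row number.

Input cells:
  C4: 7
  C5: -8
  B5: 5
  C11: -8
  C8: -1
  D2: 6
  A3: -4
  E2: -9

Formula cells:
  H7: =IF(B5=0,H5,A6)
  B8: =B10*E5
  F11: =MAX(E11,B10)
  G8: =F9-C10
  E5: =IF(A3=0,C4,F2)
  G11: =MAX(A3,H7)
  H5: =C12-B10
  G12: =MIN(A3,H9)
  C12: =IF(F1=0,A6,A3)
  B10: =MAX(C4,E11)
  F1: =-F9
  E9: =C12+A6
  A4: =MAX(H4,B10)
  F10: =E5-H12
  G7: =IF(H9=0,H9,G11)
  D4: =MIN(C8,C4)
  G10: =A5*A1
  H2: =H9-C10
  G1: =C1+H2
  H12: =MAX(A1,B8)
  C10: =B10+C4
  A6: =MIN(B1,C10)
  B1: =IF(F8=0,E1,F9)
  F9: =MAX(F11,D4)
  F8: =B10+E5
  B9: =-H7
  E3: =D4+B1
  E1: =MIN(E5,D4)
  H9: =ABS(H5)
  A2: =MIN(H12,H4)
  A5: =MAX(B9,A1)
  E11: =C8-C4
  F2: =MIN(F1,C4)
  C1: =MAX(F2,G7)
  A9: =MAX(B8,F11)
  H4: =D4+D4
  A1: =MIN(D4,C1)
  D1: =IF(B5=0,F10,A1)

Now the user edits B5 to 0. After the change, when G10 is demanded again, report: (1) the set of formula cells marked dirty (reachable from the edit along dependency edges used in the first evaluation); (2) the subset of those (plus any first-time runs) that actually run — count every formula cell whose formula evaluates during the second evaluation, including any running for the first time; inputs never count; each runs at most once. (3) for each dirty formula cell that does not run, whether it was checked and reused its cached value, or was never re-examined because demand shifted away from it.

Initial pass — values computed on the first demand:
  D4 = MIN(-1, 7) = -1
  E11 = -1 - 7 = -8
  B10 = MAX(7, -8) = 7
  C10 = 7 + 7 = 14
  F11 = MAX(-8, 7) = 7
  F9 = MAX(7, -1) = 7
  F1 = -(7) = -7
  F2 = MIN(-7, 7) = -7
  E5 = IF(A3=0: A3=-4 -> else branch F2) = -7
  E1 = MIN(-7, -1) = -7
  F8 = 7 + -7 = 0
  B1 = IF(F8=0: F8=0 -> then branch E1) = -7
  A6 = MIN(-7, 14) = -7
  C12 = IF(F1=0: F1=-7 -> else branch A3) = -4
  H5 = -4 - 7 = -11
  H7 = IF(B5=0: B5=5 -> else branch A6) = -7
  B9 = -(-7) = 7
  G11 = MAX(-4, -7) = -4
  H9 = ABS(-11) = 11
  G7 = IF(H9=0: H9=11 -> else branch G11) = -4
  C1 = MAX(-7, -4) = -4
  A1 = MIN(-1, -4) = -4
  A5 = MAX(7, -4) = 7
  G10 = 7 * -4 = -28

Second demand — change propagation:
  H7: re-runs because B5 5->0; new result -11.
  B9: re-runs because H7 -7->-11; new result 11.
  G11: re-runs because H7 -7->-11; new result -4 (unchanged).
  G7: re-examined; everything it read last time is the same (H9 unchanged, G11 unchanged) — cache -4 kept, no run.
  C1: re-examined; everything it read last time is the same (F2 unchanged, G7 unchanged) — cache -4 kept, no run.
  A1: re-examined; everything it read last time is the same (D4 unchanged, C1 unchanged) — cache -4 kept, no run.
  A5: re-runs because B9 7->11; new result 11.
  G10: re-runs because A5 7->11; new result -44.

The important point: at G7 every value read last time is unchanged, so the dirty flag clears without a run.

Dirty set: A1, A5, B9, C1, G7, G10, G11, H7.
Run set: A5, B9, G10, G11, H7 (5 run).
Re-examined without running (cache reused): A1, C1, G7.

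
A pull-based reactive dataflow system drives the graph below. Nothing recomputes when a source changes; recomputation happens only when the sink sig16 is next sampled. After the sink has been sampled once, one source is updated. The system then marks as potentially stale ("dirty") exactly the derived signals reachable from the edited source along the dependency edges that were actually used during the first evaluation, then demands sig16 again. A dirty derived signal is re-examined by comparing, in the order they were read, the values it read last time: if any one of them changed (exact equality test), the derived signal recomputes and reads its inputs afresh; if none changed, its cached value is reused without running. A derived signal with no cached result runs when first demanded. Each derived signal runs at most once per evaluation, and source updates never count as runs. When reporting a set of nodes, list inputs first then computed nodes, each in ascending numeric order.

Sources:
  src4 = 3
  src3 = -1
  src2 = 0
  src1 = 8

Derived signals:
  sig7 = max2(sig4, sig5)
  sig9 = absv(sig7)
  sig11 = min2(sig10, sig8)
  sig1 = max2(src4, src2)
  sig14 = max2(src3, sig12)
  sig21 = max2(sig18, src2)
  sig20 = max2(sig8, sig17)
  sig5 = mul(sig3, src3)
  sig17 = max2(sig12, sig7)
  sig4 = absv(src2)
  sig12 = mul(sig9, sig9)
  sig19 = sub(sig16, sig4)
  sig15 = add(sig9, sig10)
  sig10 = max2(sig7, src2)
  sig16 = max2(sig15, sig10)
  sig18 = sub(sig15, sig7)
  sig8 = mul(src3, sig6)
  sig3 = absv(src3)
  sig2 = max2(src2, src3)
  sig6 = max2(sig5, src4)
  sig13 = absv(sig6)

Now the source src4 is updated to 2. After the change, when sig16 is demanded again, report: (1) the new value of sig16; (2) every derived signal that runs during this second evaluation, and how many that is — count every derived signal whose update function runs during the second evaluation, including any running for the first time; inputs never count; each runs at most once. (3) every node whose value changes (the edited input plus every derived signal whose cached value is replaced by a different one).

New value of sig16: 0.
Derived signals that run: none — 0 in total.
Values that change: src4.
Key observation: src4 is never demanded by the output, so the edit triggers no recomputation at all.

First evaluation (everything demanded from the output):
  sig3 = absv(-1) = 1
  sig4 = absv(0) = 0
  sig5 = mul(1, -1) = -1
  sig7 = max2(0, -1) = 0
  sig9 = absv(0) = 0
  sig10 = max2(0, 0) = 0
  sig15 = add(0, 0) = 0
  sig16 = max2(0, 0) = 0

Propagation after the edit:
  src4 feeds no computation that the output demands — nothing is marked dirty and nothing runs.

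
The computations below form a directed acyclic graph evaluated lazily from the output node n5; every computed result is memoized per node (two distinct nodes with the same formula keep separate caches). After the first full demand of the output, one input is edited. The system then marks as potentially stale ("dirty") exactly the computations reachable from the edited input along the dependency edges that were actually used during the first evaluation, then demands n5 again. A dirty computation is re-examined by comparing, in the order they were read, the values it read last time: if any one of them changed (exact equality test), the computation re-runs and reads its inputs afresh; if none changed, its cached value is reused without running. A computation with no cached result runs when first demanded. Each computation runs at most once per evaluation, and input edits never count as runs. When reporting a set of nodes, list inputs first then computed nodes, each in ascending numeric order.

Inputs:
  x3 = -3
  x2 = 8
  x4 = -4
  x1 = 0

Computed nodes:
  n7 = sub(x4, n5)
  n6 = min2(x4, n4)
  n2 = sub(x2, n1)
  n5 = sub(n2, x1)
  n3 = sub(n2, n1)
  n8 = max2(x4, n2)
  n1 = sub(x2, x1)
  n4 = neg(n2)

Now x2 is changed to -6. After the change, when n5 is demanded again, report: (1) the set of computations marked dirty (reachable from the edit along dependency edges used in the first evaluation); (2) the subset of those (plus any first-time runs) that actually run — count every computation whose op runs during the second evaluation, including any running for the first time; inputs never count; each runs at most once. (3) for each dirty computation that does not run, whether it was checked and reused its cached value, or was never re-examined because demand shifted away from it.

The edit dirties: n1, n2, n5.
2 computations run: n1, n2.
Cache hits after checking: n5.
Note the absorption at n2: it re-runs yet its value is the same, leaving the output's value untouched.

First demand of the output computes:
  n1 = sub(8, 0) = 8
  n2 = sub(8, 8) = 0
  n5 = sub(0, 0) = 0

After the edit, cleaning proceeds:
  n1: a read changed (x2 8->-6) — executes, giving -6.
  n2: a read changed (x2 8->-6; n1 8->-6) — executes, giving 0 — identical to its old value.
  n5: dirty, but its reads are unchanged (n2 unchanged, x1 unchanged); cached 0 stands.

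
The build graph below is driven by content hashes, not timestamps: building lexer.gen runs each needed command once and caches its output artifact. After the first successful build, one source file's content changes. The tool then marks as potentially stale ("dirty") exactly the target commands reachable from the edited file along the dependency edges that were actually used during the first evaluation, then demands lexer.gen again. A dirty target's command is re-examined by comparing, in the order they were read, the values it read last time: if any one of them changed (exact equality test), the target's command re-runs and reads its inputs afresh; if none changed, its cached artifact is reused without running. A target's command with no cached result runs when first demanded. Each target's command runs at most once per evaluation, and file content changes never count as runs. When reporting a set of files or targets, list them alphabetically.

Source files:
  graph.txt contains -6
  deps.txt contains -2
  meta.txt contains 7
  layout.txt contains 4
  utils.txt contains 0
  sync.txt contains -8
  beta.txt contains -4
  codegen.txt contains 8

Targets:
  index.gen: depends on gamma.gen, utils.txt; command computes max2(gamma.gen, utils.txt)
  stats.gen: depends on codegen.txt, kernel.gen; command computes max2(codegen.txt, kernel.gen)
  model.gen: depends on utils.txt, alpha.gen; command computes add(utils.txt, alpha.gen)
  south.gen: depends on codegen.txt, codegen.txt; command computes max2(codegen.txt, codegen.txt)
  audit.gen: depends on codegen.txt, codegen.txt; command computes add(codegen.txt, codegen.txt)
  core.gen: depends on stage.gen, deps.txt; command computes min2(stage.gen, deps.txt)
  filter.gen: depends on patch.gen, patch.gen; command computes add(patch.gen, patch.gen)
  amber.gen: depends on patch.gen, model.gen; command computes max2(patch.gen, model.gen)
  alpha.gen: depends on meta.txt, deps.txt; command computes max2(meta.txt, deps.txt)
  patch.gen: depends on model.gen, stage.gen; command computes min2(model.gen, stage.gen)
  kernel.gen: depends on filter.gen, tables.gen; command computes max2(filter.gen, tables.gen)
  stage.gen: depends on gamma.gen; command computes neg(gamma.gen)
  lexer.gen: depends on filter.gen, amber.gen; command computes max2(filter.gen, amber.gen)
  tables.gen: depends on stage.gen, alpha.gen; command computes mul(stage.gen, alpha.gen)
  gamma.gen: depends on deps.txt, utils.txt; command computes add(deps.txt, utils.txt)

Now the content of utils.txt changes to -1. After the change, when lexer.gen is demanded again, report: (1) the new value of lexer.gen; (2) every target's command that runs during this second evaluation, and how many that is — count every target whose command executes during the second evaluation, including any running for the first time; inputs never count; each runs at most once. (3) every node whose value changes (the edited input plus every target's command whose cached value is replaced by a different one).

lexer.gen now evaluates to 6.
Run set: amber.gen, filter.gen, gamma.gen, lexer.gen, model.gen, patch.gen, stage.gen (7 run).
Changed values: amber.gen, filter.gen, gamma.gen, lexer.gen, model.gen, patch.gen, stage.gen, utils.txt.

Initial pass — values computed on the first demand:
  alpha.gen = max2(7, -2) = 7
  gamma.gen = add(-2, 0) = -2
  model.gen = add(0, 7) = 7
  stage.gen = neg(-2) = 2
  patch.gen = min2(7, 2) = 2
  amber.gen = max2(2, 7) = 7
  filter.gen = add(2, 2) = 4
  lexer.gen = max2(4, 7) = 7

Second demand — change propagation:
  gamma.gen: re-runs because utils.txt 0->-1; new result -3.
  model.gen: re-runs because utils.txt 0->-1; new result 6.
  stage.gen: re-runs because gamma.gen -2->-3; new result 3.
  patch.gen: re-runs because model.gen 7->6; stage.gen 2->3; new result 3.
  amber.gen: re-runs because patch.gen 2->3; model.gen 7->6; new result 6.
  filter.gen: re-runs because patch.gen 2->3; patch.gen 2->3; new result 6.
  lexer.gen: re-runs because filter.gen 4->6; amber.gen 7->6; new result 6.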